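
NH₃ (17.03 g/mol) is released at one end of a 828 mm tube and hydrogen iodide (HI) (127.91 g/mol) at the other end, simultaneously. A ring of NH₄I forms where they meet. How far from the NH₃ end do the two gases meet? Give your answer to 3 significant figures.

The fronts meet when d_NH₃ + d_HI = L with d_NH₃/d_HI = √(M_HI/M_NH₃) (Graham's law). Here √(M_HI/M_NH₃) = √(127.91/17.03) = 2.741.
With d_NH₃ + d_HI = 828 mm, d_HI = 828/(1 + 2.741) = 221.4 mm.
d_NH₃ = 828 − 221.4 = 607 mm.

607 mm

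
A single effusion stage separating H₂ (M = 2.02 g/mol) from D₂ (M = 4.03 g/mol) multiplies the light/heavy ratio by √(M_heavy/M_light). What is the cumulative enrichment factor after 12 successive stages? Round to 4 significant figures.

The single-stage factor is √(M_heavy/M_light), so 12 stages give [√(4.03/2.02)]^12 = (4.03/2.02)^(12/2).
= 1.99505^6 = 63.06.

63.06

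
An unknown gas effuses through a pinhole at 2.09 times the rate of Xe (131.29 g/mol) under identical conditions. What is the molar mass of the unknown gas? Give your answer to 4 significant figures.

30.06 g/mol

From Graham's law, rate_X/rate_Xe = √(M_Xe/M_X).
2.09 = √(131.29/M_X)
M_X = 131.29 / 2.09² = 131.29 / 4.368 = 30.06 g/mol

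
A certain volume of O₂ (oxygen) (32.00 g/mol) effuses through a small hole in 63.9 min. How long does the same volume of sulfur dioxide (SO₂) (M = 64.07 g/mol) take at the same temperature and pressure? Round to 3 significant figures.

Graham's law gives t_SO₂/t_O₂ = √(M_SO₂/M_O₂) = √(64.07/32.00) = √2.002 = 1.415.
So the time for SO₂ is 63.9 × 1.415 = 90.4 min.

90.4 min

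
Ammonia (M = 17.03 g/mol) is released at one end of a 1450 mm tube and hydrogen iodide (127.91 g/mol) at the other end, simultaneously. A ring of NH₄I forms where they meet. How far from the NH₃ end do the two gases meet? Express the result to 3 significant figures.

In equal time, each gas travels a distance ∝ its rate ∝ 1/√M, so d_NH₃/d_HI = √(M_HI/M_NH₃) = √(127.91/17.03) = 2.741.
With d_NH₃ + d_HI = 1450 mm, d_HI = 1450/(1 + 2.741) = 387.6 mm.
d_NH₃ = 1450 − 387.6 = 1060 mm.

1060 mm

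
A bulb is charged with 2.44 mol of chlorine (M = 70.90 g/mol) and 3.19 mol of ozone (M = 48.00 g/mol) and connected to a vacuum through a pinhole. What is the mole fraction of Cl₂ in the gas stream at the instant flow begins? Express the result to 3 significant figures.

The effusion rate of species i is ∝ p_i/√M_i ∝ n_i/√M_i.
x_Cl₂(eff) = (n_Cl₂/√M_Cl₂) / (n_Cl₂/√M_Cl₂ + n_O₃/√M_O₃)
= (2.44/√70.90) / (2.44/√70.90 + 3.19/√48.00) = 0.2898/(0.2898 + 0.4604) = 0.386.

0.386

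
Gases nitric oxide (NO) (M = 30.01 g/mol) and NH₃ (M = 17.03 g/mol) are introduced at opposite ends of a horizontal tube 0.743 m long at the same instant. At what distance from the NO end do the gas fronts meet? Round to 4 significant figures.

The fronts meet when d_NO + d_NH₃ = L with d_NO/d_NH₃ = √(M_NH₃/M_NO) (Graham's law). Here √(M_NH₃/M_NO) = √(17.03/30.01) = 0.7533.
With d_NO + d_NH₃ = 0.743 m, d_NH₃ = 0.743/(1 + 0.7533) = 0.4238 m.
d_NO = 0.743 − 0.4238 = 0.3192 m.

0.3192 m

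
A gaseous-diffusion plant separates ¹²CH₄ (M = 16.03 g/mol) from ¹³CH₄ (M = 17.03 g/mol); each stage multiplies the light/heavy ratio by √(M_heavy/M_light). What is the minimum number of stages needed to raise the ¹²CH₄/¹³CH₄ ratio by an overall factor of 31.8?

With α = √(17.03/16.03) per stage, ln α = ½ ln(1.06238) = 0.03026.
Need α^N ≥ 31.8 ⇒ N ≥ ln(31.8) / ln α = 3.459 / 0.03026 = 114.34.
Rounding up, N = 115 stages.

115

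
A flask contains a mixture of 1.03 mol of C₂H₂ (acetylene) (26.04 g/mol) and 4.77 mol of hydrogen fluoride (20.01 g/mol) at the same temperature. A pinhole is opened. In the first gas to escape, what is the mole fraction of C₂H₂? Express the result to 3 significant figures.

0.159

Each component's effusion rate ∝ (its partial pressure)·(1/√M) ∝ n_i/√M_i.
Mole fraction of C₂H₂ in the effusate = (n_C₂H₂/√M_C₂H₂) / (n_C₂H₂/√M_C₂H₂ + n_HF/√M_HF)
= (1.03/√26.04) / (1.03/√26.04 + 4.77/√20.01) = 0.2018/(0.2018 + 1.066) = 0.159.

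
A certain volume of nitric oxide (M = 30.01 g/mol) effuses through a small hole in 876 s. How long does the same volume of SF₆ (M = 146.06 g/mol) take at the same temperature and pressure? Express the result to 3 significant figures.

1930 s

By Graham's law, t_SF₆/t_NO = √(M_SF₆/M_NO) = √(146.06/30.01) = √4.867 = 2.206.
So the time for SF₆ is 876 × 2.206 = 1930 s.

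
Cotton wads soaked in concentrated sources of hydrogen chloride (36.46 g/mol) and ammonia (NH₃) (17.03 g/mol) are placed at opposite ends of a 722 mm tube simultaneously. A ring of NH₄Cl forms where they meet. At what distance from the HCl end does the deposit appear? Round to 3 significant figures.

Graham's law gives d_HCl/d_NH₃ = rate_HCl/rate_NH₃ = √(M_NH₃/M_HCl) = √(17.03/36.46) = 0.6834.
With d_HCl + d_NH₃ = 722 mm, d_NH₃ = 722/(1 + 0.6834) = 428.9 mm.
d_HCl = 722 − 428.9 = 293 mm.

293 mm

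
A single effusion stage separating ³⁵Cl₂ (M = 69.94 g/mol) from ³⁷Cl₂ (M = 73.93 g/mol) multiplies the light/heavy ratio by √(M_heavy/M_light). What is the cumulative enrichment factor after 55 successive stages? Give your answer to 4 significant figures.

Each stage multiplies the ratio by α = √(73.93/69.94), so after 55 stages the overall factor is α^55 = (73.93/69.94)^(55/2).
= 1.05705^(55/2) = 4.598.

4.598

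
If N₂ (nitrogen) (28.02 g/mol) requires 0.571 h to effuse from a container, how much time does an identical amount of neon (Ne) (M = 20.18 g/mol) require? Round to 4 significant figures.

0.4846 h

From Graham's law, t_Ne/t_N₂ = √(M_Ne/M_N₂) = √(20.18/28.02) = √0.7202 = 0.8486.
So the time for Ne is 0.571 × 0.8486 = 0.4846 h.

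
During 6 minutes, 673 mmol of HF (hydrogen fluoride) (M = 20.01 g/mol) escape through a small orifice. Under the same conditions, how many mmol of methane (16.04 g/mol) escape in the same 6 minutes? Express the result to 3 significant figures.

Using Graham's law: rate_CH₄/rate_HF = √(M_HF/M_CH₄) = √(20.01/16.04) = √1.248 = 1.117.
So the amount for CH₄ is 673 × 1.117 = 752 mmol.

752 mmol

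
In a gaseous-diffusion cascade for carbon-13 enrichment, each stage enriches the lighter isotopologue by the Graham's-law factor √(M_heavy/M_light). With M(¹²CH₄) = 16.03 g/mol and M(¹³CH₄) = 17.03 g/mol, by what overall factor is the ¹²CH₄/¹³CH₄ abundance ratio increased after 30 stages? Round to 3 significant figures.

After 30 stages the ratio has grown by (√(17.03/16.03))^30 = (17.03/16.03)^(30/2).
= 1.06238^15 = 2.48.

2.48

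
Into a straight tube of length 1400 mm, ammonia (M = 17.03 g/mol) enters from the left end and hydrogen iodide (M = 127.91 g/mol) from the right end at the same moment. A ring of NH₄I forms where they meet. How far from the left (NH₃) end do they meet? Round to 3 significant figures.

1030 mm

The fronts meet when d_NH₃ + d_HI = L with d_NH₃/d_HI = √(M_HI/M_NH₃) (Graham's law). Here √(M_HI/M_NH₃) = √(127.91/17.03) = 2.741.
With d_NH₃ + d_HI = 1400 mm, d_HI = 1400/(1 + 2.741) = 374.3 mm.
d_NH₃ = 1400 − 374.3 = 1030 mm.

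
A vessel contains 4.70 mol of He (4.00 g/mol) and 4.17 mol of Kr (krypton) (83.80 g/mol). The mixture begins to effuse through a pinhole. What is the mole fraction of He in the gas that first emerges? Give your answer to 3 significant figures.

Rate_i ∝ x_i/√M_i (Graham's law weighted by mole fraction), so the effusate composition follows n_i/√M_i.
Mole fraction of He in the effusate = (n_He/√M_He) / (n_He/√M_He + n_Kr/√M_Kr)
= (4.70/√4.00) / (4.70/√4.00 + 4.17/√83.80) = 2.350/(2.350 + 0.4555) = 0.838.

0.838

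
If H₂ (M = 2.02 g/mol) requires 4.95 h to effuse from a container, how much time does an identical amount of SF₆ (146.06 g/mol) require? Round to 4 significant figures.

42.09 h

Since effusion rate ∝ 1/√M, t_SF₆/t_H₂ = √(M_SF₆/M_H₂) = √(146.06/2.02) = √72.31 = 8.503.
So the time for SF₆ is 4.95 × 8.503 = 42.09 h.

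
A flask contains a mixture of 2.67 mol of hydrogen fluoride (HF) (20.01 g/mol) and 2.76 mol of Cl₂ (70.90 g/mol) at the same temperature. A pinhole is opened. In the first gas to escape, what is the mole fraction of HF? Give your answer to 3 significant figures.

Rate_i ∝ x_i/√M_i (Graham's law weighted by mole fraction), so the effusate composition follows n_i/√M_i.
x_HF(eff) = (n_HF/√M_HF) / (n_HF/√M_HF + n_Cl₂/√M_Cl₂)
= (2.67/√20.01) / (2.67/√20.01 + 2.76/√70.90) = 0.5969/(0.5969 + 0.3278) = 0.646.

0.646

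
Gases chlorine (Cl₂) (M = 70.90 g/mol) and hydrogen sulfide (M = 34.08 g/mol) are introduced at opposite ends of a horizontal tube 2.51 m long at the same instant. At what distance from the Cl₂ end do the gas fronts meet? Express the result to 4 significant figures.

1.028 m

Graham's law gives d_Cl₂/d_H₂S = rate_Cl₂/rate_H₂S = √(M_H₂S/M_Cl₂) = √(34.08/70.90) = 0.6933.
With d_Cl₂ + d_H₂S = 2.51 m, d_H₂S = 2.51/(1 + 0.6933) = 1.482 m.
d_Cl₂ = 2.51 − 1.482 = 1.028 m.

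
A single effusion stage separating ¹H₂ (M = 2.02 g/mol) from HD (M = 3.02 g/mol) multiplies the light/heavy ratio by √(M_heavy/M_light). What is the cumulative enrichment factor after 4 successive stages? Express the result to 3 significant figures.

The single-stage factor is √(M_heavy/M_light), so 4 stages give [√(3.02/2.02)]^4 = (3.02/2.02)^(4/2).
= 1.49505^2 = 2.24.

2.24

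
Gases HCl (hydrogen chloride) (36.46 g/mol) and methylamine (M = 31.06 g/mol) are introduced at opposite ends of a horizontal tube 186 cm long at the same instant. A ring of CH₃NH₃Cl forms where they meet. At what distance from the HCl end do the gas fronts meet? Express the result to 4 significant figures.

In equal time, each gas travels a distance ∝ its rate ∝ 1/√M, so d_HCl/d_CH₃NH₂ = √(M_CH₃NH₂/M_HCl) = √(31.06/36.46) = 0.9230.
With d_HCl + d_CH₃NH₂ = 186 cm, d_CH₃NH₂ = 186/(1 + 0.9230) = 96.72 cm.
d_HCl = 186 − 96.72 = 89.28 cm.

89.28 cm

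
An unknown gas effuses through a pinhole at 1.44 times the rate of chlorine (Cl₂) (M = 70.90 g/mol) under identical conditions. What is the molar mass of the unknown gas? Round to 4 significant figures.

From Graham's law, rate_X/rate_Cl₂ = √(M_Cl₂/M_X).
1.44 = √(70.90/M_X)
M_X = 70.90 / 1.44² = 70.90 / 2.074 = 34.19 g/mol

34.19 g/mol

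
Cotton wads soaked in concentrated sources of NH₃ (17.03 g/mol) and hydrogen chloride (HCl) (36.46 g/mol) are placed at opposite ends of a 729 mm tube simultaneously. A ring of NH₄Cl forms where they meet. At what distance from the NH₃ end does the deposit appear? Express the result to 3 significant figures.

Distances travelled in equal time are proportional to diffusion rates, so d_NH₃/d_HCl = √(M_HCl/M_NH₃) = √(36.46/17.03) = 1.463.
With d_NH₃ + d_HCl = 729 mm, d_HCl = 729/(1 + 1.463) = 296.0 mm.
d_NH₃ = 729 − 296.0 = 433 mm.

433 mm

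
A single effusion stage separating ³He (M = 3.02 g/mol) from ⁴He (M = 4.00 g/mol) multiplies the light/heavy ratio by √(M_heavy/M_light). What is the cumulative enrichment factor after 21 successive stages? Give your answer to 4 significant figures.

19.12

After 21 stages the ratio has grown by (√(4.00/3.02))^21 = (4.00/3.02)^(21/2).
= 1.32450^(21/2) = 19.12.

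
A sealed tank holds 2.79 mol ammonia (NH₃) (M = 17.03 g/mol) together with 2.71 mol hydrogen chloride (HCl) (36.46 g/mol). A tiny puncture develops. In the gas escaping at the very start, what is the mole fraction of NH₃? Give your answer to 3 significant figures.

0.601

Each component's effusion rate ∝ (its partial pressure)·(1/√M) ∝ n_i/√M_i.
So x_NH₃ in the escaping gas = (n_NH₃/√M_NH₃) / Σ(n_i/√M_i)
= (2.79/√17.03) / (2.79/√17.03 + 2.71/√36.46) = 0.6761/(0.6761 + 0.4488) = 0.601.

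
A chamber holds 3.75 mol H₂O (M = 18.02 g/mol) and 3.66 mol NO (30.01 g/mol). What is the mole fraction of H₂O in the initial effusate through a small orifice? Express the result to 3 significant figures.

0.569

Rate_i ∝ x_i/√M_i (Graham's law weighted by mole fraction), so the effusate composition follows n_i/√M_i.
Mole fraction of H₂O in the effusate = (n_H₂O/√M_H₂O) / (n_H₂O/√M_H₂O + n_NO/√M_NO)
= (3.75/√18.02) / (3.75/√18.02 + 3.66/√30.01) = 0.8834/(0.8834 + 0.6681) = 0.569.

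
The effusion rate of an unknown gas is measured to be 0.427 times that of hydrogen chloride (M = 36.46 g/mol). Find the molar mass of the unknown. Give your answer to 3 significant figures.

200 g/mol

Using Graham's law: rate_X/rate_HCl = √(M_HCl/M_X).
0.427 = √(36.46/M_X)
M_X = 36.46 / 0.427² = 36.46 / 0.1823 = 200 g/mol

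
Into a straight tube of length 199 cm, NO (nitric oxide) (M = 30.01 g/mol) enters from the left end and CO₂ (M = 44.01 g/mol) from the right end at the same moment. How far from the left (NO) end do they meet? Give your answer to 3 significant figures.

The fronts meet when d_NO + d_CO₂ = L with d_NO/d_CO₂ = √(M_CO₂/M_NO) (Graham's law). Here √(M_CO₂/M_NO) = √(44.01/30.01) = 1.211.
With d_NO + d_CO₂ = 199 cm, d_CO₂ = 199/(1 + 1.211) = 90.00 cm.
d_NO = 199 − 90.00 = 109 cm.

109 cm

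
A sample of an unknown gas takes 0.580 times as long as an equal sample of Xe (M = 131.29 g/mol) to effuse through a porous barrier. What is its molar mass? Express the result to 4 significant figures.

From Graham's law, t_X/t_Xe = √(M_X/M_Xe).
0.580 = √(M_X/131.29)
M_X = 131.29 × 0.580² = 131.29 × 0.3364 = 44.17 g/mol

44.17 g/mol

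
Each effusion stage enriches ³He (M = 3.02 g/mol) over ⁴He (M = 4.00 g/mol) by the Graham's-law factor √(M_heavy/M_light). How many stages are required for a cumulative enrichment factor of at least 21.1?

With α = √(4.00/3.02) per stage, ln α = ½ ln(1.32450) = 0.1405.
Need α^N ≥ 21.1 ⇒ N ≥ ln(21.1) / ln α = 3.049 / 0.1405 = 21.70.
Rounding up, N = 22 stages.

22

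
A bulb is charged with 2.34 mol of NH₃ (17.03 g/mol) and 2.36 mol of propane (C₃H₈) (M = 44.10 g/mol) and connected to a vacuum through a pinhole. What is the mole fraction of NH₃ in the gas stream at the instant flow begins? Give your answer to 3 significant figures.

0.615

The effusion rate of species i is ∝ p_i/√M_i ∝ n_i/√M_i.
x_NH₃(eff) = (n_NH₃/√M_NH₃) / (n_NH₃/√M_NH₃ + n_C₃H₈/√M_C₃H₈)
= (2.34/√17.03) / (2.34/√17.03 + 2.36/√44.10) = 0.5670/(0.5670 + 0.3554) = 0.615.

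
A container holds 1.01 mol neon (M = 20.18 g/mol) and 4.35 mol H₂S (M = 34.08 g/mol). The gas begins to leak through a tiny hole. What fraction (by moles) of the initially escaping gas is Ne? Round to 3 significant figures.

Rate_i ∝ x_i/√M_i (Graham's law weighted by mole fraction), so the effusate composition follows n_i/√M_i.
x_Ne(eff) = (n_Ne/√M_Ne) / (n_Ne/√M_Ne + n_H₂S/√M_H₂S)
= (1.01/√20.18) / (1.01/√20.18 + 4.35/√34.08) = 0.2248/(0.2248 + 0.7451) = 0.232.

0.232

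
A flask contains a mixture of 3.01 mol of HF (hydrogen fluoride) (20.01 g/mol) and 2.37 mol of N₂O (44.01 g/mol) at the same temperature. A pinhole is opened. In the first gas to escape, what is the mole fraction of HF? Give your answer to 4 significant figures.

Each component's effusion rate ∝ (its partial pressure)·(1/√M) ∝ n_i/√M_i.
Mole fraction of HF in the effusate = (n_HF/√M_HF) / (n_HF/√M_HF + n_N₂O/√M_N₂O)
= (3.01/√20.01) / (3.01/√20.01 + 2.37/√44.01) = 0.6729/(0.6729 + 0.3573) = 0.6532.

0.6532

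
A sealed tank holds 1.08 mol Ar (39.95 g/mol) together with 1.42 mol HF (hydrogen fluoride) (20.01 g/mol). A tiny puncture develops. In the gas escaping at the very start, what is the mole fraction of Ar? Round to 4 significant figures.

0.3499

Each component's effusion rate ∝ (its partial pressure)·(1/√M) ∝ n_i/√M_i.
x_Ar(eff) = (n_Ar/√M_Ar) / (n_Ar/√M_Ar + n_HF/√M_HF)
= (1.08/√39.95) / (1.08/√39.95 + 1.42/√20.01) = 0.1709/(0.1709 + 0.3174) = 0.3499.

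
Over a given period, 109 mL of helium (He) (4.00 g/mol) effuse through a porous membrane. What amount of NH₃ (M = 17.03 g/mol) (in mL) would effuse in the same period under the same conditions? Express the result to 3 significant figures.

Using Graham's law: rate_NH₃/rate_He = √(M_He/M_NH₃) = √(4.00/17.03) = √0.2349 = 0.4846.
So the volume for NH₃ is 109 × 0.4846 = 52.8 mL.

52.8 mL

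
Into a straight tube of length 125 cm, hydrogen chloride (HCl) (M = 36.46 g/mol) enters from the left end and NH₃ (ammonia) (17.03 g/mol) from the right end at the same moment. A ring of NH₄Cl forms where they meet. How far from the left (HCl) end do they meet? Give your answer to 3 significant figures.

50.7 cm

Graham's law gives d_HCl/d_NH₃ = rate_HCl/rate_NH₃ = √(M_NH₃/M_HCl) = √(17.03/36.46) = 0.6834.
With d_HCl + d_NH₃ = 125 cm, d_NH₃ = 125/(1 + 0.6834) = 74.25 cm.
d_HCl = 125 − 74.25 = 50.7 cm.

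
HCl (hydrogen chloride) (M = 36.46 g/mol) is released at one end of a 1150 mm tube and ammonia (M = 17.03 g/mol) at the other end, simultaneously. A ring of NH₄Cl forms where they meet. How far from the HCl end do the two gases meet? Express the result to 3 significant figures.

467 mm

In equal time, each gas travels a distance ∝ its rate ∝ 1/√M, so d_HCl/d_NH₃ = √(M_NH₃/M_HCl) = √(17.03/36.46) = 0.6834.
With d_HCl + d_NH₃ = 1150 mm, d_NH₃ = 1150/(1 + 0.6834) = 683.1 mm.
d_HCl = 1150 − 683.1 = 467 mm.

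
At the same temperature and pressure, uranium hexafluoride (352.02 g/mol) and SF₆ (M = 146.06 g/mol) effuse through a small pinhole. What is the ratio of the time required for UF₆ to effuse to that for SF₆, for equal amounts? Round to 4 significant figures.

1.552

Since effusion rate ∝ 1/√M, t_UF₆/t_SF₆ = √(M_UF₆/M_SF₆) = √(352.02/146.06) = √2.410 = 1.552.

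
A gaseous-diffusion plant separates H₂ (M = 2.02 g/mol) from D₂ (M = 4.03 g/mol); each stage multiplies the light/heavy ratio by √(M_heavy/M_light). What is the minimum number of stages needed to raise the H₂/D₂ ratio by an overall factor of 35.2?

Single-stage factor α = √(4.03/2.02), so ln α = ½ ln(1.99505) = 0.3453.
Need α^N ≥ 35.2 ⇒ N ≥ ln(35.2) / ln α = 3.561 / 0.3453 = 10.31.
Rounding up, N = 11 stages.

11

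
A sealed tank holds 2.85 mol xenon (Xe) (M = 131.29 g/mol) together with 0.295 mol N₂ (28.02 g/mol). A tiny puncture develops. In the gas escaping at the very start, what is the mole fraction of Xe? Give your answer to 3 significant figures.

0.817

Rate_i ∝ x_i/√M_i (Graham's law weighted by mole fraction), so the effusate composition follows n_i/√M_i.
So x_Xe in the escaping gas = (n_Xe/√M_Xe) / Σ(n_i/√M_i)
= (2.85/√131.29) / (2.85/√131.29 + 0.295/√28.02) = 0.2487/(0.2487 + 0.05573) = 0.817.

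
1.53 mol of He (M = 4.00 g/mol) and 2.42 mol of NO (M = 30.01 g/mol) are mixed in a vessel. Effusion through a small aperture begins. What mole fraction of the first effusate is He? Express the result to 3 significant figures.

0.634

Rate_i ∝ x_i/√M_i (Graham's law weighted by mole fraction), so the effusate composition follows n_i/√M_i.
So x_He in the escaping gas = (n_He/√M_He) / Σ(n_i/√M_i)
= (1.53/√4.00) / (1.53/√4.00 + 2.42/√30.01) = 0.7650/(0.7650 + 0.4418) = 0.634.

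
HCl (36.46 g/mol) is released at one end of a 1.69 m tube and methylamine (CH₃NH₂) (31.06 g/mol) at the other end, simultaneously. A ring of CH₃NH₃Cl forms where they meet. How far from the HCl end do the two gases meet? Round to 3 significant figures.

Distances travelled in equal time are proportional to diffusion rates, so d_HCl/d_CH₃NH₂ = √(M_CH₃NH₂/M_HCl) = √(31.06/36.46) = 0.9230.
With d_HCl + d_CH₃NH₂ = 1.69 m, d_CH₃NH₂ = 1.69/(1 + 0.9230) = 0.8788 m.
d_HCl = 1.69 − 0.8788 = 0.811 m.

0.811 m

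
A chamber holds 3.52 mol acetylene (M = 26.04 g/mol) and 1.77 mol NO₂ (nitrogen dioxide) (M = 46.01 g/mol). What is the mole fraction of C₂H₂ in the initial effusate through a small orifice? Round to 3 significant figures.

Rate_i ∝ x_i/√M_i (Graham's law weighted by mole fraction), so the effusate composition follows n_i/√M_i.
x_C₂H₂(eff) = (n_C₂H₂/√M_C₂H₂) / (n_C₂H₂/√M_C₂H₂ + n_NO₂/√M_NO₂)
= (3.52/√26.04) / (3.52/√26.04 + 1.77/√46.01) = 0.6898/(0.6898 + 0.2609) = 0.726.

0.726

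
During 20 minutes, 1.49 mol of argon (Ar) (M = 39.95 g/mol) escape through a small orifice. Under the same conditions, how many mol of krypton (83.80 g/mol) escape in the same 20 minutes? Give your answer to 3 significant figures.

From Graham's law, rate_Kr/rate_Ar = √(M_Ar/M_Kr) = √(39.95/83.80) = √0.4767 = 0.6905.
So the amount for Kr is 1.49 × 0.6905 = 1.03 mol.

1.03 mol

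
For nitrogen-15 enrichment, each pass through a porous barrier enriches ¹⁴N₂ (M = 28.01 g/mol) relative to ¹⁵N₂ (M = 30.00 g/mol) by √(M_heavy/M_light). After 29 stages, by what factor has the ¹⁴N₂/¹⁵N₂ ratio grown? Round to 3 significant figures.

2.71

Each stage multiplies the ratio by α = √(30.00/28.01), so after 29 stages the overall factor is α^29 = (30.00/28.01)^(29/2).
= 1.07105^(29/2) = 2.71.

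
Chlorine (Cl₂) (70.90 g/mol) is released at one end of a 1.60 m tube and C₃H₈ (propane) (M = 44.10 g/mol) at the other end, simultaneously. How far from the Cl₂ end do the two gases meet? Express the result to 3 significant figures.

Graham's law gives d_Cl₂/d_C₃H₈ = rate_Cl₂/rate_C₃H₈ = √(M_C₃H₈/M_Cl₂) = √(44.10/70.90) = 0.7887.
With d_Cl₂ + d_C₃H₈ = 1.60 m, d_C₃H₈ = 1.60/(1 + 0.7887) = 0.8945 m.
d_Cl₂ = 1.60 − 0.8945 = 0.705 m.

0.705 m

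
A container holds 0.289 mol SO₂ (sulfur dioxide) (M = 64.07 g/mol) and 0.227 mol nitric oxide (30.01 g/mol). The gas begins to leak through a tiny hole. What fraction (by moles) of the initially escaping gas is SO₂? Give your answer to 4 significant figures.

Effusion rate of each component ∝ n_i/√M_i (partial pressure × 1/√M).
So x_SO₂ in the escaping gas = (n_SO₂/√M_SO₂) / Σ(n_i/√M_i)
= (0.289/√64.07) / (0.289/√64.07 + 0.227/√30.01) = 0.03611/(0.03611 + 0.04144) = 0.4656.

0.4656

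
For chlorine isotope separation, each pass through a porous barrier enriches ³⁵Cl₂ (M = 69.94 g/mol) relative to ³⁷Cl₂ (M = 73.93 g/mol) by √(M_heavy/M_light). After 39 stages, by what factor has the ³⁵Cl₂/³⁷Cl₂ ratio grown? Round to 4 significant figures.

2.950

Each stage multiplies the ratio by α = √(73.93/69.94), so after 39 stages the overall factor is α^39 = (73.93/69.94)^(39/2).
= 1.05705^(39/2) = 2.950.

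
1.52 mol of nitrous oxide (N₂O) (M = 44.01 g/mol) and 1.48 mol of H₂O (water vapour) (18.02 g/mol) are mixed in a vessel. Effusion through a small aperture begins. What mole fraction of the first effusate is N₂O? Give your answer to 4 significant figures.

Each component's effusion rate ∝ (its partial pressure)·(1/√M) ∝ n_i/√M_i.
x_N₂O(eff) = (n_N₂O/√M_N₂O) / (n_N₂O/√M_N₂O + n_H₂O/√M_H₂O)
= (1.52/√44.01) / (1.52/√44.01 + 1.48/√18.02) = 0.2291/(0.2291 + 0.3486) = 0.3966.

0.3966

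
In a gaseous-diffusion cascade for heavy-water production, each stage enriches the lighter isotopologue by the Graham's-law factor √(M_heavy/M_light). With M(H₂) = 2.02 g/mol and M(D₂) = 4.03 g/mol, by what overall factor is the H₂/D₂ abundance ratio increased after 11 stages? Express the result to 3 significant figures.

44.6

Overall factor = α^11 with α = √(4.03/2.02), i.e. (4.03/2.02)^(11/2).
= 1.99505^(11/2) = 44.6.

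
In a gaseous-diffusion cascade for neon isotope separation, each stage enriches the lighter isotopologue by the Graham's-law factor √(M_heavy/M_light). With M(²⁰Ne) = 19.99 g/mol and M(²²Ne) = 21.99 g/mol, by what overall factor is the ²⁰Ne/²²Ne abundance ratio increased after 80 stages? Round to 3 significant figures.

The single-stage factor is √(M_heavy/M_light), so 80 stages give [√(21.99/19.99)]^80 = (21.99/19.99)^(80/2).
= 1.10005^40 = 45.3.

45.3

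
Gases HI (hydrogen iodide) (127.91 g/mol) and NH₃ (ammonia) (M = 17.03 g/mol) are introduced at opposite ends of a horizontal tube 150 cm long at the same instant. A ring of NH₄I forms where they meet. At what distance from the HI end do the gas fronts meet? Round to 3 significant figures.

Distances travelled in equal time are proportional to diffusion rates, so d_HI/d_NH₃ = √(M_NH₃/M_HI) = √(17.03/127.91) = 0.3649.
With d_HI + d_NH₃ = 150 cm, d_NH₃ = 150/(1 + 0.3649) = 109.9 cm.
d_HI = 150 − 109.9 = 40.1 cm.

40.1 cm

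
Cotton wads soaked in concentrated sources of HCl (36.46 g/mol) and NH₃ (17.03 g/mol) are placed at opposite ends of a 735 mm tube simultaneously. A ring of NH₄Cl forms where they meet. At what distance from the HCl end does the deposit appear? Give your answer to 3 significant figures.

298 mm

In equal time, each gas travels a distance ∝ its rate ∝ 1/√M, so d_HCl/d_NH₃ = √(M_NH₃/M_HCl) = √(17.03/36.46) = 0.6834.
With d_HCl + d_NH₃ = 735 mm, d_NH₃ = 735/(1 + 0.6834) = 436.6 mm.
d_HCl = 735 − 436.6 = 298 mm.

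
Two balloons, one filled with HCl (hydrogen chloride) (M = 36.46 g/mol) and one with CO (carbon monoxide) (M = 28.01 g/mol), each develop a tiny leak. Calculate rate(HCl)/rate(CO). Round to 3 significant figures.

Using Graham's law: rate_HCl/rate_CO = √(M_CO/M_HCl) = √(28.01/36.46) = √0.7682 = 0.876.

0.876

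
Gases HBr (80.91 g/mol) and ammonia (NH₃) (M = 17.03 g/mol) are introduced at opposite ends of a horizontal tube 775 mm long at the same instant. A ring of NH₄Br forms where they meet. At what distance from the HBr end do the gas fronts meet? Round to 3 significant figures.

Distances travelled in equal time are proportional to diffusion rates, so d_HBr/d_NH₃ = √(M_NH₃/M_HBr) = √(17.03/80.91) = 0.4588.
With d_HBr + d_NH₃ = 775 mm, d_NH₃ = 775/(1 + 0.4588) = 531.3 mm.
d_HBr = 775 − 531.3 = 244 mm.

244 mm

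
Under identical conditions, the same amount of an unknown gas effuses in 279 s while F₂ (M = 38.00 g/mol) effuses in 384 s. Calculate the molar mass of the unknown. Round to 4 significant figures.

By Graham's law, t_X/t_F₂ = √(M_X/M_F₂).
279/384 = 0.7266 = √(M_X/38.00)
M_X = 38.00 × 0.7266² = 38.00 × 0.5279 = 20.06 g/mol

20.06 g/mol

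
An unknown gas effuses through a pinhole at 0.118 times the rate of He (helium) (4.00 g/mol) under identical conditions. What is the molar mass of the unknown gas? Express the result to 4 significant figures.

Graham's law gives rate_X/rate_He = √(M_He/M_X).
0.118 = √(4.00/M_X)
M_X = 4.00 / 0.118² = 4.00 / 0.01392 = 287.3 g/mol

287.3 g/mol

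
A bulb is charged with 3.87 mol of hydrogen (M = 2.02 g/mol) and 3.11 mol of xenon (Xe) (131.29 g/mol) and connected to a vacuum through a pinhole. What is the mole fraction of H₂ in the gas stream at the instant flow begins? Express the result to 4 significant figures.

Effusion rate of each component ∝ n_i/√M_i (partial pressure × 1/√M).
So x_H₂ in the escaping gas = (n_H₂/√M_H₂) / Σ(n_i/√M_i)
= (3.87/√2.02) / (3.87/√2.02 + 3.11/√131.29) = 2.723/(2.723 + 0.2714) = 0.9094.

0.9094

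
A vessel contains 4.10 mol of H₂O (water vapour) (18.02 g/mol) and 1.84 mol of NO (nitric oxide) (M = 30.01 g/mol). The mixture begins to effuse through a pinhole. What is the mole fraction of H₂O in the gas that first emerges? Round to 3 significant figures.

Each component's effusion rate ∝ (its partial pressure)·(1/√M) ∝ n_i/√M_i.
x_H₂O(eff) = (n_H₂O/√M_H₂O) / (n_H₂O/√M_H₂O + n_NO/√M_NO)
= (4.10/√18.02) / (4.10/√18.02 + 1.84/√30.01) = 0.9658/(0.9658 + 0.3359) = 0.742.

0.742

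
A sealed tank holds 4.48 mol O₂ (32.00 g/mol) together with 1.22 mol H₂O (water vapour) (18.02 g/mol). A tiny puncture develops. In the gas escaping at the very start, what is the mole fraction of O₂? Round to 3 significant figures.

The effusion rate of species i is ∝ p_i/√M_i ∝ n_i/√M_i.
x_O₂(eff) = (n_O₂/√M_O₂) / (n_O₂/√M_O₂ + n_H₂O/√M_H₂O)
= (4.48/√32.00) / (4.48/√32.00 + 1.22/√18.02) = 0.7920/(0.7920 + 0.2874) = 0.734.

0.734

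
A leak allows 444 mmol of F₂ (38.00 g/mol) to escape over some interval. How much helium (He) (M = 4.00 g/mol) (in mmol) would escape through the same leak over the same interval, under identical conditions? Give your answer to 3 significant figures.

1370 mmol

Using Graham's law: rate_He/rate_F₂ = √(M_F₂/M_He) = √(38.00/4.00) = √9.500 = 3.082.
So the amount for He is 444 × 3.082 = 1370 mmol.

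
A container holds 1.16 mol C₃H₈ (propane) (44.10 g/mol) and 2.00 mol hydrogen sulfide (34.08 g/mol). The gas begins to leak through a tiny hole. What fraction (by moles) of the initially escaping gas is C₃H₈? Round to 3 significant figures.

Rate_i ∝ x_i/√M_i (Graham's law weighted by mole fraction), so the effusate composition follows n_i/√M_i.
x_C₃H₈(eff) = (n_C₃H₈/√M_C₃H₈) / (n_C₃H₈/√M_C₃H₈ + n_H₂S/√M_H₂S)
= (1.16/√44.10) / (1.16/√44.10 + 2.00/√34.08) = 0.1747/(0.1747 + 0.3426) = 0.338.

0.338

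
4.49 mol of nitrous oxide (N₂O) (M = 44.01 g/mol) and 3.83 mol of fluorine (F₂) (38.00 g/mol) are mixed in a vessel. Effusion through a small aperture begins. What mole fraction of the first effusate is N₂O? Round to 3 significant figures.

Rate_i ∝ x_i/√M_i (Graham's law weighted by mole fraction), so the effusate composition follows n_i/√M_i.
x_N₂O(eff) = (n_N₂O/√M_N₂O) / (n_N₂O/√M_N₂O + n_F₂/√M_F₂)
= (4.49/√44.01) / (4.49/√44.01 + 3.83/√38.00) = 0.6768/(0.6768 + 0.6213) = 0.521.

0.521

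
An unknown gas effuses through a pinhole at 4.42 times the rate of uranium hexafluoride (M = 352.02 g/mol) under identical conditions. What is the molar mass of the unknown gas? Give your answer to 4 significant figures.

Graham's law gives rate_X/rate_UF₆ = √(M_UF₆/M_X).
4.42 = √(352.02/M_X)
M_X = 352.02 / 4.42² = 352.02 / 19.54 = 18.02 g/mol

18.02 g/mol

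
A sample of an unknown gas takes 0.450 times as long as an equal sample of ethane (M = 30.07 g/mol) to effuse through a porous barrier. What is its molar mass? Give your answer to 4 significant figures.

Since effusion rate ∝ 1/√M, t_X/t_C₂H₆ = √(M_X/M_C₂H₆).
0.450 = √(M_X/30.07)
M_X = 30.07 × 0.450² = 30.07 × 0.2025 = 6.089 g/mol

6.089 g/mol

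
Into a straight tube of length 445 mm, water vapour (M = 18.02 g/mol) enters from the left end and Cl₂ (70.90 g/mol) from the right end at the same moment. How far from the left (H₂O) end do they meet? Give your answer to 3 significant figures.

296 mm

Graham's law gives d_H₂O/d_Cl₂ = rate_H₂O/rate_Cl₂ = √(M_Cl₂/M_H₂O) = √(70.90/18.02) = 1.984.
With d_H₂O + d_Cl₂ = 445 mm, d_Cl₂ = 445/(1 + 1.984) = 149.2 mm.
d_H₂O = 445 − 149.2 = 296 mm.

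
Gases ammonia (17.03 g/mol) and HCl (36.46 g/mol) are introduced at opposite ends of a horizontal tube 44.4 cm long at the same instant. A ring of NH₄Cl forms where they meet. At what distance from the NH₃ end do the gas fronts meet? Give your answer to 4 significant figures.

The fronts meet when d_NH₃ + d_HCl = L with d_NH₃/d_HCl = √(M_HCl/M_NH₃) (Graham's law). Here √(M_HCl/M_NH₃) = √(36.46/17.03) = 1.463.
With d_NH₃ + d_HCl = 44.4 cm, d_HCl = 44.4/(1 + 1.463) = 18.03 cm.
d_NH₃ = 44.4 − 18.03 = 26.37 cm.

26.37 cm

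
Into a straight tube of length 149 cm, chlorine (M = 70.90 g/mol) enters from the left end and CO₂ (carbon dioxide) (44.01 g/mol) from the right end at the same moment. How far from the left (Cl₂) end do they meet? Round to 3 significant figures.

65.7 cm

The fronts meet when d_Cl₂ + d_CO₂ = L with d_Cl₂/d_CO₂ = √(M_CO₂/M_Cl₂) (Graham's law). Here √(M_CO₂/M_Cl₂) = √(44.01/70.90) = 0.7879.
With d_Cl₂ + d_CO₂ = 149 cm, d_CO₂ = 149/(1 + 0.7879) = 83.34 cm.
d_Cl₂ = 149 − 83.34 = 65.7 cm.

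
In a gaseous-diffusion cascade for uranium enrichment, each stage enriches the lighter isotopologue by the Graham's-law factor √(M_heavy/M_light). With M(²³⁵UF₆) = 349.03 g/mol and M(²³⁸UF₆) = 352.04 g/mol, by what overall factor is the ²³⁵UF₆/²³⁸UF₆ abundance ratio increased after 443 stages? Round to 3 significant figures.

6.70

After 443 stages the ratio has grown by (√(352.04/349.03))^443 = (352.04/349.03)^(443/2).
= 1.00862^(443/2) = 6.70.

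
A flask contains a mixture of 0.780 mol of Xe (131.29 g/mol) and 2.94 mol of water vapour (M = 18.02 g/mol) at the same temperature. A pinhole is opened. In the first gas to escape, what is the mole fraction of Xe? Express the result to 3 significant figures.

Effusion rate of each component ∝ n_i/√M_i (partial pressure × 1/√M).
So x_Xe in the escaping gas = (n_Xe/√M_Xe) / Σ(n_i/√M_i)
= (0.780/√131.29) / (0.780/√131.29 + 2.94/√18.02) = 0.06807/(0.06807 + 0.6926) = 0.0895.

0.0895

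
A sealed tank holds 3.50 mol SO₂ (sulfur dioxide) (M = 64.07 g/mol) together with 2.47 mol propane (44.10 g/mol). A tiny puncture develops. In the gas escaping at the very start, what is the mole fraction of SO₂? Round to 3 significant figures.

0.540

Rate_i ∝ x_i/√M_i (Graham's law weighted by mole fraction), so the effusate composition follows n_i/√M_i.
So x_SO₂ in the escaping gas = (n_SO₂/√M_SO₂) / Σ(n_i/√M_i)
= (3.50/√64.07) / (3.50/√64.07 + 2.47/√44.10) = 0.4373/(0.4373 + 0.3719) = 0.540.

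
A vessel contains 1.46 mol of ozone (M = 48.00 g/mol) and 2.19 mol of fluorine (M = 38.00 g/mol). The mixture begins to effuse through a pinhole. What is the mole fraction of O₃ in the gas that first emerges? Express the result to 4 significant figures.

0.3723

Effusion rate of each component ∝ n_i/√M_i (partial pressure × 1/√M).
Mole fraction of O₃ in the effusate = (n_O₃/√M_O₃) / (n_O₃/√M_O₃ + n_F₂/√M_F₂)
= (1.46/√48.00) / (1.46/√48.00 + 2.19/√38.00) = 0.2107/(0.2107 + 0.3553) = 0.3723.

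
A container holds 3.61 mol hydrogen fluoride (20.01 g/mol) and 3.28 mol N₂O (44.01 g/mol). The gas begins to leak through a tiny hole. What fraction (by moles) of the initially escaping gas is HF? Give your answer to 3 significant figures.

0.620

Each component's effusion rate ∝ (its partial pressure)·(1/√M) ∝ n_i/√M_i.
So x_HF in the escaping gas = (n_HF/√M_HF) / Σ(n_i/√M_i)
= (3.61/√20.01) / (3.61/√20.01 + 3.28/√44.01) = 0.8070/(0.8070 + 0.4944) = 0.620.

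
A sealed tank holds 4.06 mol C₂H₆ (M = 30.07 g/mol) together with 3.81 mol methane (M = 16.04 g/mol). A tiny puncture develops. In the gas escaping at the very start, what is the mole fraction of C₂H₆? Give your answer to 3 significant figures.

0.438

Rate_i ∝ x_i/√M_i (Graham's law weighted by mole fraction), so the effusate composition follows n_i/√M_i.
Mole fraction of C₂H₆ in the effusate = (n_C₂H₆/√M_C₂H₆) / (n_C₂H₆/√M_C₂H₆ + n_CH₄/√M_CH₄)
= (4.06/√30.07) / (4.06/√30.07 + 3.81/√16.04) = 0.7404/(0.7404 + 0.9513) = 0.438.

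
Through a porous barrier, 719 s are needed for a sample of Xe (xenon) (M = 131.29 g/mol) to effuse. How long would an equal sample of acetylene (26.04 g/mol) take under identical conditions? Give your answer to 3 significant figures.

From Graham's law, t_C₂H₂/t_Xe = √(M_C₂H₂/M_Xe) = √(26.04/131.29) = √0.1983 = 0.4454.
So the time for C₂H₂ is 719 × 0.4454 = 320 s.

320 s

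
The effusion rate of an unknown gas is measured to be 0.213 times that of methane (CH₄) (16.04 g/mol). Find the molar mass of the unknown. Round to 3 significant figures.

354 g/mol

From Graham's law, rate_X/rate_CH₄ = √(M_CH₄/M_X).
0.213 = √(16.04/M_X)
M_X = 16.04 / 0.213² = 16.04 / 0.04537 = 354 g/mol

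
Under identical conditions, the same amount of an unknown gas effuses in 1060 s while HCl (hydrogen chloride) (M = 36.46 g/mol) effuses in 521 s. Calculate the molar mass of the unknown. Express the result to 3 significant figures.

151 g/mol

By Graham's law, t_X/t_HCl = √(M_X/M_HCl).
1060/521 = 2.035 = √(M_X/36.46)
M_X = 36.46 × 2.035² = 36.46 × 4.139 = 151 g/mol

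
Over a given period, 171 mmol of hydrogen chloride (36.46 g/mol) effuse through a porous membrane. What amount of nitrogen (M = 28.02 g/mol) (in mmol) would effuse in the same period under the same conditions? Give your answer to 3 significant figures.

Since effusion rate ∝ 1/√M, rate_N₂/rate_HCl = √(M_HCl/M_N₂) = √(36.46/28.02) = √1.301 = 1.141.
So the amount for N₂ is 171 × 1.141 = 195 mmol.

195 mmol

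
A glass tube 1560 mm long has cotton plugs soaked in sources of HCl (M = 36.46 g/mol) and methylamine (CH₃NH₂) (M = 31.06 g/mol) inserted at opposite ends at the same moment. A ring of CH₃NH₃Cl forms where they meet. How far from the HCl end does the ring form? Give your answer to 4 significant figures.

748.8 mm

In equal time, each gas travels a distance ∝ its rate ∝ 1/√M, so d_HCl/d_CH₃NH₂ = √(M_CH₃NH₂/M_HCl) = √(31.06/36.46) = 0.9230.
With d_HCl + d_CH₃NH₂ = 1560 mm, d_CH₃NH₂ = 1560/(1 + 0.9230) = 811.2 mm.
d_HCl = 1560 − 811.2 = 748.8 mm.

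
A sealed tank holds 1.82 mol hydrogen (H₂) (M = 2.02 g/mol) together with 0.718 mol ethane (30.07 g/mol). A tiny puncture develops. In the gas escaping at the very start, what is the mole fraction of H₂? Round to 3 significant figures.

0.907

Effusion rate of each component ∝ n_i/√M_i (partial pressure × 1/√M).
x_H₂(eff) = (n_H₂/√M_H₂) / (n_H₂/√M_H₂ + n_C₂H₆/√M_C₂H₆)
= (1.82/√2.02) / (1.82/√2.02 + 0.718/√30.07) = 1.281/(1.281 + 0.1309) = 0.907.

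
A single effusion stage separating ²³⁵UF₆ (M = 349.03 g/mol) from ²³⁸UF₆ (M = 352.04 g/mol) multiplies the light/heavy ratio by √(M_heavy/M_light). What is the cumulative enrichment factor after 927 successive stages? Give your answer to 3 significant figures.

After 927 stages the ratio has grown by (√(352.04/349.03))^927 = (352.04/349.03)^(927/2).
= 1.00862^(927/2) = 53.5.

53.5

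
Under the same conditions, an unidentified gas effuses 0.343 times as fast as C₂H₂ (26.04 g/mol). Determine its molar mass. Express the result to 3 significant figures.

221 g/mol

Using Graham's law: rate_X/rate_C₂H₂ = √(M_C₂H₂/M_X).
0.343 = √(26.04/M_X)
M_X = 26.04 / 0.343² = 26.04 / 0.1176 = 221 g/mol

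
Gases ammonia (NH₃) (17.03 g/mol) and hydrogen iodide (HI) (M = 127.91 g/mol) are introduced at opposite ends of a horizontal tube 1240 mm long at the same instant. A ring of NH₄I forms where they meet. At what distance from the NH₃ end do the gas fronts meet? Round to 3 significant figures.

909 mm

The fronts meet when d_NH₃ + d_HI = L with d_NH₃/d_HI = √(M_HI/M_NH₃) (Graham's law). Here √(M_HI/M_NH₃) = √(127.91/17.03) = 2.741.
With d_NH₃ + d_HI = 1240 mm, d_HI = 1240/(1 + 2.741) = 331.5 mm.
d_NH₃ = 1240 − 331.5 = 909 mm.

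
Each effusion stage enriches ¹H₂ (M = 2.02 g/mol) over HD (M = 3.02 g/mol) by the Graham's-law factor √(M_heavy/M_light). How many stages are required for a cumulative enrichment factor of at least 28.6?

17

Per stage α = (3.02/2.02)^(1/2) = 1.49505^0.5, giving ln α = 0.2011.
Need α^N ≥ 28.6 ⇒ N ≥ ln(28.6) / ln α = 3.353 / 0.2011 = 16.68.
Rounding up, N = 17 stages.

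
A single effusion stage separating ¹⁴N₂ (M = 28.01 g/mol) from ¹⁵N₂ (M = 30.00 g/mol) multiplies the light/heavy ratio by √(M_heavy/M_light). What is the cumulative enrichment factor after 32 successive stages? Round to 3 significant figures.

After 32 stages the ratio has grown by (√(30.00/28.01))^32 = (30.00/28.01)^(32/2).
= 1.07105^16 = 3.00.

3.00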